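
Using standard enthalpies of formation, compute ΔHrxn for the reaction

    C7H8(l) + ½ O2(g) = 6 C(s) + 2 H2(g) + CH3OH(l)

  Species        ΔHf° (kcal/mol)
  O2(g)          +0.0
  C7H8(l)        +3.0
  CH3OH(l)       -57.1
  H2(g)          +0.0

ΔH°rxn = Σ nΔHf°(products) − Σ nΔHf°(reactants).
Products: 6·(+0.0) + 2·(+0.0) + 1·(-57.1) = -57.1
Reactants: 1·(+3.0) + 1/2·(+0.0) = +3.0
ΔHrxn = (-57.1) − (+3.0) = -60.1 kcal/mol

ΔHrxn = -60.1 kcal/mol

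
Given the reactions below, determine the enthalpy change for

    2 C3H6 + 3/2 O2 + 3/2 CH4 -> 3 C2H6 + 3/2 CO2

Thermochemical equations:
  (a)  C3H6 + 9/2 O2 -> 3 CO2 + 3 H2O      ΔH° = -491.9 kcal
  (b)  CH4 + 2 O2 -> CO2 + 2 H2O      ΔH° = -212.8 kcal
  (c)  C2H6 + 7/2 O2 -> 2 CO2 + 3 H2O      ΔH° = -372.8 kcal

(a) × 2 (scale by 2 for the 2 C3H6): (2)·(-491.9) = -983.8 kcal
(b) × 3/2 (×3/2 to match 3/2 CH4 in the target): (3/2)·(-212.8) = -319.2 kcal
(c) reversed and × 3 (reverse to put C2H6 on the product side; ×3 to match 3 C2H6 in the target): (-3)·(-372.8) = +1118.4 kcal
Combining the equations, ΔH° = (2)·(-491.9) + (3/2)·(-212.8) + (-3)·(-372.8) = -184.6 kcal

ΔH° = -184.6 kcal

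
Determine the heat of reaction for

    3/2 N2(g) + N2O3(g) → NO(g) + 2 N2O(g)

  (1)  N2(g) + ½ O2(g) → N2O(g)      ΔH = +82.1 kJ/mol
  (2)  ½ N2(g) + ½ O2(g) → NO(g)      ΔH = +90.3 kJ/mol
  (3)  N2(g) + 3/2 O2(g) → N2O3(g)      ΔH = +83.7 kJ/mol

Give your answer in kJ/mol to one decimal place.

(1) × 2 (scale by 2 for the 2 N2O(g)): (2)·(+82.1) = +164.2 kJ/mol
(2) as written (NO(g) already on the product side): +90.3 kJ/mol
(3) reversed (N2O3(g) must end up as a reactant): -83.7 kJ/mol
ΔH = (2)·(+82.1) + (1)·(+90.3) + (-1)·(+83.7) = 170.8 kJ/mol

ΔH = 170.8 kJ/mol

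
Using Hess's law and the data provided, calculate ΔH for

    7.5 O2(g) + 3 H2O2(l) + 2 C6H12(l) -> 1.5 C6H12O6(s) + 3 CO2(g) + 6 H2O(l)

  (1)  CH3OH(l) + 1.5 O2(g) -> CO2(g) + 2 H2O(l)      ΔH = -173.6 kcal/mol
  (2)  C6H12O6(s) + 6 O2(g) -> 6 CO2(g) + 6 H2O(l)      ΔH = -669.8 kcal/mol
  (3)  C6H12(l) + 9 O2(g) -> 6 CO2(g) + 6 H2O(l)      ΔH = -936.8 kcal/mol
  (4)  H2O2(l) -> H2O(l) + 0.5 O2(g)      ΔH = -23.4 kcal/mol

ΔH = -939.1 kcal/mol

(1): not needed (CH3OH(l) appears nowhere else).
(2) reversed and × 3/2 (reverse to put C6H12O6(s) on the product side; ×3/2 to match 3/2 C6H12O6(s) in the target): (-3/2)·(-669.8) = +1004.7 kcal/mol
(3) × 2 (scale by 2 for the 2 C6H12(l)): (2)·(-936.8) = -1873.6 kcal/mol
(4) × 3 (scale by 3 for the 3 H2O2(l)): (3)·(-23.4) = -70.2 kcal/mol
ΔH = (+1004.7) + (-1873.6) + (-70.2) = -939.1 kcal/mol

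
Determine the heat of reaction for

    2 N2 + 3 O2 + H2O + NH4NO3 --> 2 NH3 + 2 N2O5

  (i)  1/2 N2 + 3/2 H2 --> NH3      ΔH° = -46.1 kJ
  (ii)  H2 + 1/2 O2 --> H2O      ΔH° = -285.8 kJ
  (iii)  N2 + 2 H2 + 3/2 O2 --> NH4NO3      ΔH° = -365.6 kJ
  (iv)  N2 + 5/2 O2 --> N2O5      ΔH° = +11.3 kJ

(i) × 2: (2)·(-46.1) = -92.2 kJ
(ii) reversed: +285.8 kJ
(iii) reversed: +365.6 kJ
(iv) × 2: (2)·(+11.3) = +22.6 kJ
ΔH° = (2)·(-46.1) + (-1)·(-285.8) + (-1)·(-365.6) + (2)·(+11.3) = 581.8 kJ

ΔH° = 581.8 kJ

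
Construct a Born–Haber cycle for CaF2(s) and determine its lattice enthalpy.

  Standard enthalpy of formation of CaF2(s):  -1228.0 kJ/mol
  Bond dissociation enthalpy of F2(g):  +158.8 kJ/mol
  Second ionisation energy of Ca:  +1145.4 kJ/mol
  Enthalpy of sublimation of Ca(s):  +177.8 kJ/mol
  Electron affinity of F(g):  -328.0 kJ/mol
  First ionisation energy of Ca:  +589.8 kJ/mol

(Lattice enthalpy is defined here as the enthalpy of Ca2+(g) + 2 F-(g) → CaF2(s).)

U = -2643.8 kJ/mol

ΔHf° = 1·ΔHsub + 1·(ΣIE) + 1·D(F2) + 2·EA + U
-1228.0 = 1·(+177.8) + 1·(+1735.2) + 1·(+158.8) + 2·(-328.0) + U
U = -1228.0 − (+1415.8) = -2643.8 kJ/mol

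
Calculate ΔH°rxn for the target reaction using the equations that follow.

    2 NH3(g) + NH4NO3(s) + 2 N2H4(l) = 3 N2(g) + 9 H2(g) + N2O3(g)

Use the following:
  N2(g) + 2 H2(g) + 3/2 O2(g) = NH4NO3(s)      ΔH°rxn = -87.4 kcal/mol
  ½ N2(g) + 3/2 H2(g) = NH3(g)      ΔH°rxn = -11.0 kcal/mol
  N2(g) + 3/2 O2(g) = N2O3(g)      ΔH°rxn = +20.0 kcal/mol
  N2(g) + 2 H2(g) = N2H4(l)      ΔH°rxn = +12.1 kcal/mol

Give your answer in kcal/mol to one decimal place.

equation 1 reversed (NH4NO3(s) must end up as a reactant): +87.4 kcal/mol
equation 2 reversed and × 2 (reverse to put NH3(g) on the reactant side; scale by 2 for the 2 NH3(g)): (-2)·(-11.0) = +22.0 kcal/mol
equation 3 as written (N2O3(g) already on the product side): +20.0 kcal/mol
equation 4 reversed and × 2 (N2H4(l) must end up as a reactant; ×2 to match 2 N2H4(l) in the target): (-2)·(+12.1) = -24.2 kcal/mol
ΔH°rxn = (-1)·(-87.4) + (-2)·(-11.0) + (1)·(+20.0) + (-2)·(+12.1) = 105.2 kcal/mol

ΔH°rxn = 105.2 kcal/mol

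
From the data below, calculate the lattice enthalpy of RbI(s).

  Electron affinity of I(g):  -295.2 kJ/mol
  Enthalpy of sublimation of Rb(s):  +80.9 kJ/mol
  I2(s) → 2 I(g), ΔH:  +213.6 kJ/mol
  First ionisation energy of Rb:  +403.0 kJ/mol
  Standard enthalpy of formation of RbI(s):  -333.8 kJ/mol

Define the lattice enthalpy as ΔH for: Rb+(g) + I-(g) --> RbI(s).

U = -629.3 kJ/mol

ΔHf° = 1·ΔHsub + 1·(ΣIE) + 1/2·D(I2) + 1·EA + U
-333.8 = 1·(+80.9) + 1·(+403.0) + 1/2·(+213.6) + 1·(-295.2) + U
U = -333.8 − (+295.5) = -629.3 kJ/mol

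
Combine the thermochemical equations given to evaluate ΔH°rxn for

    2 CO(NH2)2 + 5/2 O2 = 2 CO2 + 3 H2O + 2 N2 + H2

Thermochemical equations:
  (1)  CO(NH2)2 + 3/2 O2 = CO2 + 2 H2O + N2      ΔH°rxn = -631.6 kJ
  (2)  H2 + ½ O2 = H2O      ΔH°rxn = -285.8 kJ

ΔH°rxn = -977.4 kJ

(1) × 2: (2)·(-631.6) = -1263.2 kJ
(2) reversed: +285.8 kJ
Since enthalpy is a state function, ΔH°rxn = (2)·(-631.6) + (-1)·(-285.8) = -977.4 kJ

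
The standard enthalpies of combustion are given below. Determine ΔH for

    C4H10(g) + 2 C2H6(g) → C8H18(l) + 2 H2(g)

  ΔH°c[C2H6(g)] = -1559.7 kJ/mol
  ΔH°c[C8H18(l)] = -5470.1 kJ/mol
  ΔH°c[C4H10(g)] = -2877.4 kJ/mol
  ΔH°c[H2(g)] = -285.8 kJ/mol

Using ΔH = Σ nΔHc°(reactants) − Σ nΔHc°(products):
= [1·(-2877.4) + 2·(-1559.7)] − [1·(-5470.1) + 2·(-285.8)]
= 44.9 kJ/mol

ΔH = 44.9 kJ/mol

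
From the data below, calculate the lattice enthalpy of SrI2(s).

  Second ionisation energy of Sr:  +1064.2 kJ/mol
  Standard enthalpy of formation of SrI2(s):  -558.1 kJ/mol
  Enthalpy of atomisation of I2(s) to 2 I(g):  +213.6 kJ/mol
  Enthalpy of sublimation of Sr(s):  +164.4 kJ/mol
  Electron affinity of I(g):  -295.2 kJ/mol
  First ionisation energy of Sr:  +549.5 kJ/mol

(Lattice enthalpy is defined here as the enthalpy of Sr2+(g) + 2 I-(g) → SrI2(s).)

ΔHf° = 1·ΔHsub + 1·(ΣIE) + 1·D(I2) + 2·EA + U
-558.1 = 1·(+164.4) + 1·(+1613.7) + 1·(+213.6) + 2·(-295.2) + U
U = -558.1 − (+1401.3) = -1959.4 kJ/mol

U = -1959.4 kJ/mol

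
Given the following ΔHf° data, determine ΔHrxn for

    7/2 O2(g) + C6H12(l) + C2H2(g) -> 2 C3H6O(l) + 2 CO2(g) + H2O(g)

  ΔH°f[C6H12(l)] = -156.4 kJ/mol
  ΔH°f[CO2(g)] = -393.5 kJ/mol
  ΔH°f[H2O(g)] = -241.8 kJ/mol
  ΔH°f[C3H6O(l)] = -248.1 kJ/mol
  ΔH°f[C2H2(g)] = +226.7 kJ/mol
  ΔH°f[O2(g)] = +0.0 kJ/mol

Products: 2·(-248.1) + 2·(-393.5) + 1·(-241.8) = -1525.0
Reactants: 7/2·(+0.0) + 1·(-156.4) + 1·(+226.7) = +70.3
ΔHrxn = (-1525.0) − (+70.3) = -1595.3 kJ/mol

ΔHrxn = -1595.3 kJ/mol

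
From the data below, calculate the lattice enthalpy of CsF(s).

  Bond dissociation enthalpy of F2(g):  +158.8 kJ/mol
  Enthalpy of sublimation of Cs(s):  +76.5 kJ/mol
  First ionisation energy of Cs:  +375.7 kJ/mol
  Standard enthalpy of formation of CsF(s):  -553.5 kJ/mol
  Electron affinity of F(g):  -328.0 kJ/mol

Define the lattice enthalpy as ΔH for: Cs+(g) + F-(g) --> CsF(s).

U = -757.1 kJ/mol

ΔHf° = 1·ΔHsub + 1·(ΣIE) + 1/2·D(F2) + 1·EA + U
-553.5 = 1·(+76.5) + 1·(+375.7) + 1/2·(+158.8) + 1·(-328.0) + U
U = -553.5 − (+203.6) = -757.1 kJ/mol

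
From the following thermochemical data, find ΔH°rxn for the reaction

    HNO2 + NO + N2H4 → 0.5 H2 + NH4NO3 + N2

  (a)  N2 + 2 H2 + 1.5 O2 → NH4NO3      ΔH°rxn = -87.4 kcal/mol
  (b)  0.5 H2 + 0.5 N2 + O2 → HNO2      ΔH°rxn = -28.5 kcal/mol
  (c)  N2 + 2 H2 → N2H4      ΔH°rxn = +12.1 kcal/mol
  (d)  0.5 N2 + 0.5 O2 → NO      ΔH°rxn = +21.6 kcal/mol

(a) as written (NH4NO3 already on the product side): -87.4 kcal/mol
(b) reversed (HNO2 must end up as a reactant): +28.5 kcal/mol
(c) reversed (N2H4 must end up as a reactant): -12.1 kcal/mol
(d) reversed (NO must end up as a reactant): -21.6 kcal/mol
ΔH°rxn = (-87.4) + (+28.5) + (-12.1) + (-21.6) = -92.6 kcal/mol

ΔH°rxn = -92.6 kcal/mol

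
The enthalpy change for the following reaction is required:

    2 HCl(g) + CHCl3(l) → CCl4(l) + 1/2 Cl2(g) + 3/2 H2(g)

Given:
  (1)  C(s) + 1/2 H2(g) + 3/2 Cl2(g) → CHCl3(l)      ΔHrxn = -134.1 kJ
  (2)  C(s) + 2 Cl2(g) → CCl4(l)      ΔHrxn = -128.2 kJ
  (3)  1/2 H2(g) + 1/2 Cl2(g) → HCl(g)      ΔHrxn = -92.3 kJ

(1) reversed (reverse to put CHCl3(l) on the reactant side): +134.1 kJ
(2) as written (CCl4(l) already on the product side): -128.2 kJ
(3) reversed and × 2 (reverse to put HCl(g) on the reactant side; ×2 to match 2 HCl(g) in the target): (-2)·(-92.3) = +184.6 kJ
ΔHrxn = (+134.1) + (-128.2) + (+184.6) = 190.5 kJ

ΔHrxn = 190.5 kJ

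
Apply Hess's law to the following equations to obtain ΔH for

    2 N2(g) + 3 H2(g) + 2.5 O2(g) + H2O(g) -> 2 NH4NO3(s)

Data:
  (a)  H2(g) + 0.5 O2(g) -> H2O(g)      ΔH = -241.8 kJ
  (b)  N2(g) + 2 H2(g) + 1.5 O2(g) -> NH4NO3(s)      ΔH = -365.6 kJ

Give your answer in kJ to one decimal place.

(a) reversed: +241.8 kJ
(b) × 2: (2)·(-365.6) = -731.2 kJ
ΔH = (+241.8) + (-731.2) = -489.4 kJ

ΔH = -489.4 kJ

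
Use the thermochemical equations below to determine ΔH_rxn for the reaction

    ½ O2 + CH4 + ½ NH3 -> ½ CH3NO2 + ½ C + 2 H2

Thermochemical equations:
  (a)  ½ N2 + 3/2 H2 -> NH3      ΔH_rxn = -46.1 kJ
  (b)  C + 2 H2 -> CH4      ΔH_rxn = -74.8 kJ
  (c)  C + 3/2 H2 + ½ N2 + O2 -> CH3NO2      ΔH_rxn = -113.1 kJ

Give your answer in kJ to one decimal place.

ΔH_rxn = 41.3 kJ

(a) reversed and × 1/2 (reverse to put NH3 on the reactant side; scale by 1/2 for the 1/2 NH3): (-1/2)·(-46.1) = +23.05 kJ
(b) reversed (reverse to put CH4 on the reactant side): +74.8 kJ
(c) × 1/2 (×1/2 to match 1/2 CH3NO2 in the target): (1/2)·(-113.1) = -56.55 kJ
ΔH_rxn = (+23.05) + (+74.8) + (-56.55) = 41.3 kJ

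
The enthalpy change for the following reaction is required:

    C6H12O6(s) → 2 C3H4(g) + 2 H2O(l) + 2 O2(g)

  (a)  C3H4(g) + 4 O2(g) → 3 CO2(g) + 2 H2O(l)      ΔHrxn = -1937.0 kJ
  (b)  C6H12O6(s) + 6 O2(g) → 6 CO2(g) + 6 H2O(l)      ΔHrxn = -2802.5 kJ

ΔHrxn = 1071.5 kJ

(a) reversed and × 2 (reverse to put C3H4(g) on the product side; scale by 2 for the 2 C3H4(g)): (-2)·(-1937.0) = +3874.0 kJ
(b) as written (C6H12O6(s) already on the reactant side): -2802.5 kJ
Since enthalpy is a state function, ΔHrxn = (+3874.0) + (-2802.5) = 1071.5 kJ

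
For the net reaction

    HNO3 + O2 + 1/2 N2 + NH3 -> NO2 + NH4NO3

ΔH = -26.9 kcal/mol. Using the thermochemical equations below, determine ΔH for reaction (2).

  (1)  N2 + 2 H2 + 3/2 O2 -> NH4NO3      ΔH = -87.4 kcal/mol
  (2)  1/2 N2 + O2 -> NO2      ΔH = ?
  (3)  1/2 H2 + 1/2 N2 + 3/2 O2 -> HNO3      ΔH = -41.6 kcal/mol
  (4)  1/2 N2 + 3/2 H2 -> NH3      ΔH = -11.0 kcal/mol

(1) as written: -87.4 kcal/mol
(2) as written: contributes x
(3) reversed: +41.6 kcal/mol
(4) reversed: +11.0 kcal/mol
-26.9 = (-87.4) + (+41.6) + (+11.0) + x
x = (-26.9 − (-34.8)) / (1) = 7.9 kcal/mol

ΔH = 7.9 kcal/mol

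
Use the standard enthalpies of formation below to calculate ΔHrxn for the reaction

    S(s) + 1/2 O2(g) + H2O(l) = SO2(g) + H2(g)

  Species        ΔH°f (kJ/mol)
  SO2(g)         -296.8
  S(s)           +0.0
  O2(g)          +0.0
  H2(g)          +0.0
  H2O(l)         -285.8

ΔH°rxn = Σ nΔHf°(products) − Σ nΔHf°(reactants).
Products: 1·(-296.8) + 1·(+0.0) = -296.8
Reactants: 1·(+0.0) + 1/2·(+0.0) + 1·(-285.8) = -285.8
ΔHrxn = (-296.8) − (-285.8) = -11.0 kJ/mol

ΔHrxn = -11.0 kJ/mol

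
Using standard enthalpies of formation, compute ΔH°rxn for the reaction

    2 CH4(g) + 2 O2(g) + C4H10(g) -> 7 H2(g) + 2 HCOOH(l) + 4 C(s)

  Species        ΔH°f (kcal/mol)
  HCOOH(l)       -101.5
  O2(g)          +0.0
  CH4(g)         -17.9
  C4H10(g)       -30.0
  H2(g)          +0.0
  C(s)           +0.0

ΔH°rxn = Σ nΔHf°(products) − Σ nΔHf°(reactants).
Products: 7·(+0.0) + 2·(-101.5) + 4·(+0.0) = -203.0
Reactants: 2·(-17.9) + 2·(+0.0) + 1·(-30.0) = -65.8
ΔH°rxn = (-203.0) − (-65.8) = -137.2 kcal/mol

ΔH°rxn = -137.2 kcal/mol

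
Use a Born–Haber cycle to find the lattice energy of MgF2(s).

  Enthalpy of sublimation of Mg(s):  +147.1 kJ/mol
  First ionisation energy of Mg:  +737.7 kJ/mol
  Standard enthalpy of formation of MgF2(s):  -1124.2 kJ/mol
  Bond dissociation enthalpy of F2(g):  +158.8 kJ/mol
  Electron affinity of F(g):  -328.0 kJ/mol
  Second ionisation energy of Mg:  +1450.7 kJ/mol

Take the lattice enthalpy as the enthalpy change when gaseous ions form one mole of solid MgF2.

ΔHf° = 1·ΔHsub + 1·(ΣIE) + 1·D(F2) + 2·EA + U
-1124.2 = 1·(+147.1) + 1·(+2188.4) + 1·(+158.8) + 2·(-328.0) + U
U = -1124.2 − (+1838.3) = -2962.5 kJ/mol

U = -2962.5 kJ/mol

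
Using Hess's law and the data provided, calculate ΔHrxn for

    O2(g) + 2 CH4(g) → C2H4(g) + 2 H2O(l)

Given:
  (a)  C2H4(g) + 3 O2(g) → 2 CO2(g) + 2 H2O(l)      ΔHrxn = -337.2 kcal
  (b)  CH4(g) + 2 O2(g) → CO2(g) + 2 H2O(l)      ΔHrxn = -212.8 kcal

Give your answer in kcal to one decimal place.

(a) reversed: +337.2 kcal
(b) × 2: (2)·(-212.8) = -425.6 kcal
ΔHrxn = (-1)·(-337.2) + (2)·(-212.8) = -88.4 kcal

ΔHrxn = -88.4 kcal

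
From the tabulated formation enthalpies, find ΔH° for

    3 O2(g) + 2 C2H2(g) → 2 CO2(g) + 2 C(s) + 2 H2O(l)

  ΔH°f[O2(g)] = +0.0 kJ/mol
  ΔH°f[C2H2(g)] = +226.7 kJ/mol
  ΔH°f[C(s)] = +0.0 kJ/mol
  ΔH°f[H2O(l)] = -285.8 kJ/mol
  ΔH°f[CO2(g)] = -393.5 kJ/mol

ΔH° = -1812.0 kJ/mol

ΔH°rxn = Σ nΔHf°(products) − Σ nΔHf°(reactants).
Products: 2·(-393.5) + 2·(+0.0) + 2·(-285.8) = -1358.6
Reactants: 3·(+0.0) + 2·(+226.7) = +453.4
ΔH° = (-1358.6) − (+453.4) = -1812.0 kJ/mol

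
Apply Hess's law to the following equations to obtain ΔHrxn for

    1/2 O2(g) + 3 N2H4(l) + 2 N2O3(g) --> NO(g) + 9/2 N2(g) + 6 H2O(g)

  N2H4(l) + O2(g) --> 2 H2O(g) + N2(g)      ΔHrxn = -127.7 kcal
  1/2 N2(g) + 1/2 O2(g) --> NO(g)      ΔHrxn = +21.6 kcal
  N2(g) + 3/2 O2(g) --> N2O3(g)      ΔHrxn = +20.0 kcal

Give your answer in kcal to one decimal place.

ΔHrxn = -401.5 kcal

equation 1 × 3: (3)·(-127.7) = -383.1 kcal
equation 2 as written: +21.6 kcal
equation 3 reversed and × 2: (-2)·(+20.0) = -40.0 kcal
ΔHrxn = (3)·(-127.7) + (1)·(+21.6) + (-2)·(+20.0) = -401.5 kcal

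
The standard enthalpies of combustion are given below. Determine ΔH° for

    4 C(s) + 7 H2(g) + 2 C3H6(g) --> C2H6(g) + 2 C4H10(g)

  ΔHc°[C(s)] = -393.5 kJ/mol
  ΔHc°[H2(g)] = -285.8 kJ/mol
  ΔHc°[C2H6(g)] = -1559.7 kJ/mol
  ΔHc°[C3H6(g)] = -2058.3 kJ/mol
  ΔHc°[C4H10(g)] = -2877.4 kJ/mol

ΔH° = -376.7 kJ/mol

Using ΔH = Σ nΔHc°(reactants) − Σ nΔHc°(products):
= [4·(-393.5) + 7·(-285.8) + 2·(-2058.3)] − [1·(-1559.7) + 2·(-2877.4)]
= -376.7 kJ/mol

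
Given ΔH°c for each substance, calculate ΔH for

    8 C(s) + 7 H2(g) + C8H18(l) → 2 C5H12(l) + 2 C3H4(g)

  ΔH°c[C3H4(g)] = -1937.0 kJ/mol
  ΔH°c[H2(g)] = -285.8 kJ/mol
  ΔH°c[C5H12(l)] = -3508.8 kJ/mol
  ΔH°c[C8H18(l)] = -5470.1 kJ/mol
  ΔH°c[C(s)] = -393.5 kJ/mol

ΔH = 272.9 kJ/mol

With combustion enthalpies, reactants minus products:
= [8·(-393.5) + 7·(-285.8) + 1·(-5470.1)] − [2·(-3508.8) + 2·(-1937.0)]
= 272.9 kJ/mol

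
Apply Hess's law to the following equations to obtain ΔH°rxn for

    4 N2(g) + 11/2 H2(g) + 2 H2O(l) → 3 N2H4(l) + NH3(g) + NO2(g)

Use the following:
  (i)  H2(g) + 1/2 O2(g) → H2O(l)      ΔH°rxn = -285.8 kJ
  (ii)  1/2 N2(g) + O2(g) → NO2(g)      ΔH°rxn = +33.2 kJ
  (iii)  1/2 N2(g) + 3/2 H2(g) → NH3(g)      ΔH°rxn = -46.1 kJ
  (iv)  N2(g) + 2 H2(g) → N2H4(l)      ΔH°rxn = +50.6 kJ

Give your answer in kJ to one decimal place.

ΔH°rxn = 710.5 kJ

(i) reversed and × 2: (-2)·(-285.8) = +571.6 kJ
(ii) as written: +33.2 kJ
(iii) as written: -46.1 kJ
(iv) × 3: (3)·(+50.6) = +151.8 kJ
ΔH°rxn = (-2)·(-285.8) + (1)·(+33.2) + (1)·(-46.1) + (3)·(+50.6) = 710.5 kJ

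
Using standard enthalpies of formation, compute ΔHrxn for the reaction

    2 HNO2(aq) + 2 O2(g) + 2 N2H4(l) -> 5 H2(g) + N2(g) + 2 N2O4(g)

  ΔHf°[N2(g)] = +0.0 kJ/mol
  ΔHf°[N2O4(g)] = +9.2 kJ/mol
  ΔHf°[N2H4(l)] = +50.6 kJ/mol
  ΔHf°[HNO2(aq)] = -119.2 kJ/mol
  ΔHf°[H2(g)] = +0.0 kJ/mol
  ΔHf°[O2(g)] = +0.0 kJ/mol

ΔH°rxn = Σ nΔHf°(products) − Σ nΔHf°(reactants).
Products: 5·(+0.0) + 1·(+0.0) + 2·(+9.2) = +18.4
Reactants: 2·(-119.2) + 2·(+0.0) + 2·(+50.6) = -137.2
ΔHrxn = (+18.4) − (-137.2) = 155.6 kJ/mol

ΔHrxn = 155.6 kJ/mol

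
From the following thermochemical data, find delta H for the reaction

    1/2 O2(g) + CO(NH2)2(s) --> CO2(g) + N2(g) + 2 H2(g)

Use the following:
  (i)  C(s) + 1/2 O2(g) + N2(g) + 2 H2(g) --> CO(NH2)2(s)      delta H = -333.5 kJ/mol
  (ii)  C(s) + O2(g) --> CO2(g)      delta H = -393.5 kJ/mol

delta H = -60.0 kJ/mol

(i) reversed (CO(NH2)2(s) must end up as a reactant): +333.5 kJ/mol
(ii) as written (CO2(g) already on the product side): -393.5 kJ/mol
By Hess's law, delta H = (-1)·(-333.5) + (1)·(-393.5) = -60.0 kJ/mol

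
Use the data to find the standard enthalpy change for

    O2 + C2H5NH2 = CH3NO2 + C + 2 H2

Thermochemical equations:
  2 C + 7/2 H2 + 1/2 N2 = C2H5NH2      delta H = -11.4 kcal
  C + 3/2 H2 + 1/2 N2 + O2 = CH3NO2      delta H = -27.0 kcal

equation 1 reversed (C2H5NH2 must end up as a reactant): +11.4 kcal
equation 2 as written (CH3NO2 already on the product side): -27.0 kcal
Summing the manipulated equations, delta H = (-1)·(-11.4) + (1)·(-27.0) = -15.6 kcal

delta H = -15.6 kcal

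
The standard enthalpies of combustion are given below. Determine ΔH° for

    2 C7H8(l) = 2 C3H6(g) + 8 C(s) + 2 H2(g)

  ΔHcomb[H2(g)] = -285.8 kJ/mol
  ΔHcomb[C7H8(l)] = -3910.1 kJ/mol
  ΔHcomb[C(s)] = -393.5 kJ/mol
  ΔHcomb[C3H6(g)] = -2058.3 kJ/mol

ΔH° = 16.0 kJ/mol

Using ΔH = Σ nΔHc°(reactants) − Σ nΔHc°(products):
= [2·(-3910.1)] − [2·(-2058.3) + 8·(-393.5) + 2·(-285.8)]
= 16.0 kJ/mol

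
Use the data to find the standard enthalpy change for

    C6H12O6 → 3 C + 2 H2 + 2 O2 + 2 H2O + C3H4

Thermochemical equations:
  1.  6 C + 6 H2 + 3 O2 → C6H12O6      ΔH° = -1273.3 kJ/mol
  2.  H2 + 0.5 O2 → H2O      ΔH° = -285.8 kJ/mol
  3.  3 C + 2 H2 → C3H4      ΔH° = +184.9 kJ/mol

eq. 1 reversed (C6H12O6 must end up as a reactant): +1273.3 kJ/mol
eq. 2 × 2 (×2 to match 2 H2O in the target): (2)·(-285.8) = -571.6 kJ/mol
eq. 3 as written (C3H4 already on the product side): +184.9 kJ/mol
By Hess's law, ΔH° = (+1273.3) + (-571.6) + (+184.9) = 886.6 kJ/mol

ΔH° = 886.6 kJ/mol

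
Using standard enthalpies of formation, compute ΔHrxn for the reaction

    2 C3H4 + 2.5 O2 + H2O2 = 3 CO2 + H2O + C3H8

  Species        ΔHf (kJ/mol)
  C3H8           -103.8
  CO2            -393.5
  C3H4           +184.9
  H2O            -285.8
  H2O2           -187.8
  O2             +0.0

Products: 3·(-393.5) + 1·(-285.8) + 1·(-103.8) = -1570.1
Reactants: 2·(+184.9) + 5/2·(+0.0) + 1·(-187.8) = +182.0
ΔHrxn = (-1570.1) − (+182.0) = -1752.1 kJ/mol

ΔHrxn = -1752.1 kJ/mol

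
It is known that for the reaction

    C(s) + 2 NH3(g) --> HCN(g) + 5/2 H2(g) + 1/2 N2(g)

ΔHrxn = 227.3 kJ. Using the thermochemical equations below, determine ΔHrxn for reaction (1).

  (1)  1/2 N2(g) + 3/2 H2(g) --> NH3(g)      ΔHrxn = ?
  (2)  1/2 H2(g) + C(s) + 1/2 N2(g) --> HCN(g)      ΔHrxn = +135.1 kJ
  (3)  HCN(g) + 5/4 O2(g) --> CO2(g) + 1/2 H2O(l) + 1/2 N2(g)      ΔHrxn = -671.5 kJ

ΔHrxn = -46.1 kJ

(1) reversed and × 2: contributes −2·x
(2) as written: +135.1 kJ
(3): not needed.
+227.3 = (+135.1) − 2·x
x = (+227.3 − (+135.1)) / (-2) = -46.1 kJ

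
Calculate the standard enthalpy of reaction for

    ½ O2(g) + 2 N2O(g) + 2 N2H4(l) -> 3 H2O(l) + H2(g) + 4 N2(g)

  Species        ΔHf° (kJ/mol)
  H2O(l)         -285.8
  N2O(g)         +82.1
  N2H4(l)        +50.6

Products: 3·(-285.8) + 1·(+0.0) + 4·(+0.0) = -857.4
Reactants: 1/2·(+0.0) + 2·(+82.1) + 2·(+50.6) = +265.4
ΔH° = (-857.4) − (+265.4) = -1122.8 kJ/mol

ΔH° = -1122.8 kJ/mol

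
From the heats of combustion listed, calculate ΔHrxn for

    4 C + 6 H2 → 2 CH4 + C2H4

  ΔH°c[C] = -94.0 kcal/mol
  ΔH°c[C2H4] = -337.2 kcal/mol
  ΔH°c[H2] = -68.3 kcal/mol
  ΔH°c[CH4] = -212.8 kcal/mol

Using ΔH = Σ nΔHc°(reactants) − Σ nΔHc°(products):
= [4·(-94.0) + 6·(-68.3)] − [2·(-212.8) + 1·(-337.2)]
= -23.0 kcal/mol

ΔHrxn = -23.0 kcal/mol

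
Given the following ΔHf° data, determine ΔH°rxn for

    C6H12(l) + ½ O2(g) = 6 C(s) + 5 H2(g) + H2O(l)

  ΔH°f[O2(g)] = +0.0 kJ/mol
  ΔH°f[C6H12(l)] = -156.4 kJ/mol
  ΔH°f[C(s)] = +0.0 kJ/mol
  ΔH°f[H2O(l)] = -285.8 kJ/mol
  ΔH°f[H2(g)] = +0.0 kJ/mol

ΔH°rxn = -129.4 kJ/mol

ΔH°rxn = Σ nΔHf°(products) − Σ nΔHf°(reactants).
Products: 6·(+0.0) + 5·(+0.0) + 1·(-285.8) = -285.8
Reactants: 1·(-156.4) + 1/2·(+0.0) = -156.4
ΔH°rxn = (-285.8) − (-156.4) = -129.4 kJ/mol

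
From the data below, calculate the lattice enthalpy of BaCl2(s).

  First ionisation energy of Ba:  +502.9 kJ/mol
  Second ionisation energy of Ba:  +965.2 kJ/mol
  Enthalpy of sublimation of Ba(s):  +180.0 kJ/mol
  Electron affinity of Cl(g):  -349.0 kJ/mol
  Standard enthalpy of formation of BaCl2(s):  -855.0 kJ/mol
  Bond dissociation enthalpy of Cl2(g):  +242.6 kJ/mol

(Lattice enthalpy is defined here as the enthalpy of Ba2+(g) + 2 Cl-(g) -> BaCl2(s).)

U = -2047.7 kJ/mol

ΔHf° = 1·ΔHsub + 1·(ΣIE) + 1·D(Cl2) + 2·EA + U
-855.0 = 1·(+180.0) + 1·(+1468.1) + 1·(+242.6) + 2·(-349.0) + U
U = -855.0 − (+1192.7) = -2047.7 kJ/mol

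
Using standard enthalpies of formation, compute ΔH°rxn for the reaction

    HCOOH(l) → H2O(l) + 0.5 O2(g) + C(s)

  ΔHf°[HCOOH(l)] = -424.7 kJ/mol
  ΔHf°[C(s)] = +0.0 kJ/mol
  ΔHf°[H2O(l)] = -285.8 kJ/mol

ΔH°rxn = 138.9 kJ/mol

ΔH°rxn = Σ nΔHf°(products) − Σ nΔHf°(reactants).
Products: 1·(-285.8) + 1/2·(+0.0) + 1·(+0.0) = -285.8
Reactants: 1·(-424.7) = -424.7
ΔH°rxn = (-285.8) − (-424.7) = 138.9 kJ/mol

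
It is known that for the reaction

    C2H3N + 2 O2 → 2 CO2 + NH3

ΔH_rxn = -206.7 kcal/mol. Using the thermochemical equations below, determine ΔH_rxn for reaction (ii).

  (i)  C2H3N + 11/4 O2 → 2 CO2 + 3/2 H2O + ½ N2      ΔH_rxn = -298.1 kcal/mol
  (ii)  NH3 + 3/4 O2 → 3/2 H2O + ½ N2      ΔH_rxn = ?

ΔH_rxn = -91.4 kcal/mol

(i) as written: -298.1 kcal/mol
(ii) reversed: contributes −x
-206.7 = (-298.1) − x
x = (-206.7 − (-298.1)) / (-1) = -91.4 kcal/mol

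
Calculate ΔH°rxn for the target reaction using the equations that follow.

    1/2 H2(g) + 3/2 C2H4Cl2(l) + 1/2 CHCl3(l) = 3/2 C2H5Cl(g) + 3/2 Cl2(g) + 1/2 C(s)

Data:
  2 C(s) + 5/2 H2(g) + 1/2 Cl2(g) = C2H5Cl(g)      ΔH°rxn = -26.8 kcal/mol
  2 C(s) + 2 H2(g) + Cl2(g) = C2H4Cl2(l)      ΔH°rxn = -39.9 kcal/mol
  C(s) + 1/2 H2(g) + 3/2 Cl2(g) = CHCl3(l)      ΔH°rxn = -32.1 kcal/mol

ΔH°rxn = 35.7 kcal/mol

equation 1 × 3/2: (3/2)·(-26.8) = -40.2 kcal/mol
equation 2 reversed and × 3/2: (-3/2)·(-39.9) = +59.85 kcal/mol
equation 3 reversed and × 1/2: (-1/2)·(-32.1) = +16.05 kcal/mol
ΔH°rxn = (-40.2) + (+59.85) + (+16.05) = 35.7 kcal/mol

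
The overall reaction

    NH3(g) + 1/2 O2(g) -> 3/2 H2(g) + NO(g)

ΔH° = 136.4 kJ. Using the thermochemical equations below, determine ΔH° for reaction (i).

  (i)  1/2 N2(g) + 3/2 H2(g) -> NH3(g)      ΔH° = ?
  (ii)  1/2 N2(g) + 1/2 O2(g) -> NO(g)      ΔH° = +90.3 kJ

ΔH° = -46.1 kJ

(i) reversed: contributes −x
(ii) as written: +90.3 kJ
+136.4 = (+90.3) − x
x = (+136.4 − (+90.3)) / (-1) = -46.1 kJ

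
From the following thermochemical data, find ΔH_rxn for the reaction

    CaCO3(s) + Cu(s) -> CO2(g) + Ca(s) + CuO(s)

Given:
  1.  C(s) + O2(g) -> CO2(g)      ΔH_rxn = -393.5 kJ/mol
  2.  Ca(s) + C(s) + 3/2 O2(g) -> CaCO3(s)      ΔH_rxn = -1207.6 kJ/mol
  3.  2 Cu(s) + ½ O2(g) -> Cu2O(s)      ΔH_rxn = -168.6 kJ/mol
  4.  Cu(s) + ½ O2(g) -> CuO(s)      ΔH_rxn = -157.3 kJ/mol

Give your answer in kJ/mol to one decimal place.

eq. 1 as written: -393.5 kJ/mol
eq. 2 reversed: +1207.6 kJ/mol
eq. 3: not needed.
eq. 4 as written: -157.3 kJ/mol
By Hess's law, ΔH_rxn = (-393.5) + (+1207.6) + (-157.3) = 656.8 kJ/mol

ΔH_rxn = 656.8 kJ/mol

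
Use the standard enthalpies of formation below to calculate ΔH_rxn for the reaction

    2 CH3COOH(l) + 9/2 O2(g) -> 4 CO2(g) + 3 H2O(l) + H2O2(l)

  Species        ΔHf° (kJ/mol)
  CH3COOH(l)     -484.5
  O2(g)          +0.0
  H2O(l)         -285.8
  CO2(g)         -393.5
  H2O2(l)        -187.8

Products: 4·(-393.5) + 3·(-285.8) + 1·(-187.8) = -2619.2
Reactants: 2·(-484.5) + 9/2·(+0.0) = -969.0
ΔH_rxn = (-2619.2) − (-969.0) = -1650.2 kJ/mol

ΔH_rxn = -1650.2 kJ/mol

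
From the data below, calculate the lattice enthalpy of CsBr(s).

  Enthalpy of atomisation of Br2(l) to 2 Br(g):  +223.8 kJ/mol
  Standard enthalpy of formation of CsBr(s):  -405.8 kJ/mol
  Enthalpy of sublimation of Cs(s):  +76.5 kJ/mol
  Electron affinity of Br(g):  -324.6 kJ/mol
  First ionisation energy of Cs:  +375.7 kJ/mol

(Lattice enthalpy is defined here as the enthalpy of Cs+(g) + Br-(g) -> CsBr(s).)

ΔHf° = 1·ΔHsub + 1·(ΣIE) + 1/2·D(Br2) + 1·EA + U
-405.8 = 1·(+76.5) + 1·(+375.7) + 1/2·(+223.8) + 1·(-324.6) + U
U = -405.8 − (+239.5) = -645.3 kJ/mol

U = -645.3 kJ/mol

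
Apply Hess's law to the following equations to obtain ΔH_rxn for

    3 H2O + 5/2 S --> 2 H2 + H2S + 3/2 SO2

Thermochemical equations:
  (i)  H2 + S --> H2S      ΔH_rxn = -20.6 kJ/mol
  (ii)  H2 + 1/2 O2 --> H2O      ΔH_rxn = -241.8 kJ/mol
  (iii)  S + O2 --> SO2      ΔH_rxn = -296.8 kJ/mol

(i) as written: -20.6 kJ/mol
(ii) reversed and × 3: (-3)·(-241.8) = +725.4 kJ/mol
(iii) × 3/2: (3/2)·(-296.8) = -445.2 kJ/mol
Combining the equations, ΔH_rxn = (-20.6) + (+725.4) + (-445.2) = 259.6 kJ/mol

ΔH_rxn = 259.6 kJ/mol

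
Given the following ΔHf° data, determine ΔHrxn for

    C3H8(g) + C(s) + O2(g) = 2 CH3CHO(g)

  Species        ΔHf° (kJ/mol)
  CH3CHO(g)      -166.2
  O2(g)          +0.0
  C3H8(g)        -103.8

Products: 2·(-166.2) = -332.4
Reactants: 1·(-103.8) + 1·(+0.0) + 1·(+0.0) = -103.8
ΔHrxn = (-332.4) − (-103.8) = -228.6 kJ/mol

ΔHrxn = -228.6 kJ/mol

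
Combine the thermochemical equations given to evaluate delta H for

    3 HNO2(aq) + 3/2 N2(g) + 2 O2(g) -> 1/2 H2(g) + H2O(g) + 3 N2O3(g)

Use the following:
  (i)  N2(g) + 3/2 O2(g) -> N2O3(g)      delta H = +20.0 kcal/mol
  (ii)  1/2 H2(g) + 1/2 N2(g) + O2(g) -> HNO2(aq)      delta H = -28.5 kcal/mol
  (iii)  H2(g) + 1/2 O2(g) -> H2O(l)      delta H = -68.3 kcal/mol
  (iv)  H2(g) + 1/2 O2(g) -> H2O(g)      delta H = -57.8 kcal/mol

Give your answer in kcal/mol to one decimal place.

(i) × 3 (×3 to match 3 N2O3(g) in the target): (3)·(+20.0) = +60.0 kcal/mol
(ii) reversed and × 3 (HNO2(aq) must end up as a reactant; scale by 3 for the 3 HNO2(aq)): (-3)·(-28.5) = +85.5 kcal/mol
(iii): not needed (H2O(l) appears nowhere else).
(iv) as written (H2O(g) already on the product side): -57.8 kcal/mol
delta H = (+60.0) + (+85.5) + (-57.8) = 87.7 kcal/mol

delta H = 87.7 kcal/mol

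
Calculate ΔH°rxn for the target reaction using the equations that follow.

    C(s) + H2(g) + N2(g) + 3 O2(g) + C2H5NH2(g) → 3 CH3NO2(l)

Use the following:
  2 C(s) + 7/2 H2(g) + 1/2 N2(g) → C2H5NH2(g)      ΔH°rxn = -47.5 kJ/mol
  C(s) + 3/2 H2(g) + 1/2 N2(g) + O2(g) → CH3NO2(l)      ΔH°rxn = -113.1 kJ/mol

ΔH°rxn = -291.8 kJ/mol

equation 1 reversed (C2H5NH2(g) must end up as a reactant): +47.5 kJ/mol
equation 2 × 3 (scale by 3 for the 3 CH3NO2(l)): (3)·(-113.1) = -339.3 kJ/mol
By Hess's law, ΔH°rxn = (-1)·(-47.5) + (3)·(-113.1) = -291.8 kJ/mol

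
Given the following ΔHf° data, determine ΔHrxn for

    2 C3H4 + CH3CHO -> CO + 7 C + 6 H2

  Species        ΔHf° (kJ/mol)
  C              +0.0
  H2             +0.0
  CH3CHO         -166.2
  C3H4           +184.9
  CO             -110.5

ΔHrxn = -314.1 kJ/mol

Products: 1·(-110.5) + 7·(+0.0) + 6·(+0.0) = -110.5
Reactants: 2·(+184.9) + 1·(-166.2) = +203.6
ΔHrxn = (-110.5) − (+203.6) = -314.1 kJ/mol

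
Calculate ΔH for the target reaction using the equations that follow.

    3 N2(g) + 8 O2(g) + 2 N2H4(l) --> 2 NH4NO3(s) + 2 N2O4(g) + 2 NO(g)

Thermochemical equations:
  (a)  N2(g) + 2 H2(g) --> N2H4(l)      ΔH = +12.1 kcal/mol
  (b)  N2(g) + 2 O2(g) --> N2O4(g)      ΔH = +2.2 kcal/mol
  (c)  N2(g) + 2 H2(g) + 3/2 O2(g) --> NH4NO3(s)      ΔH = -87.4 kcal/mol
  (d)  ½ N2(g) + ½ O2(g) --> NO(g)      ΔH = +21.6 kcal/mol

(a) reversed and × 2: (-2)·(+12.1) = -24.2 kcal/mol
(b) × 2: (2)·(+2.2) = +4.4 kcal/mol
(c) × 2: (2)·(-87.4) = -174.8 kcal/mol
(d) × 2: (2)·(+21.6) = +43.2 kcal/mol
ΔH = (-2)·(+12.1) + (2)·(+2.2) + (2)·(-87.4) + (2)·(+21.6) = -151.4 kcal/mol

ΔH = -151.4 kcal/mol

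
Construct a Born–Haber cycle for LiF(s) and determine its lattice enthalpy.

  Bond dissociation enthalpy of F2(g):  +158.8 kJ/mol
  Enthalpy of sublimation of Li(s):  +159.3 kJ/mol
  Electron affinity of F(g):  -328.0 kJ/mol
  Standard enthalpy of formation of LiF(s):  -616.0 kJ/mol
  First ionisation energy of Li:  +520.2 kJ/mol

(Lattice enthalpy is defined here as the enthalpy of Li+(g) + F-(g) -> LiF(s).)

ΔHf° = 1·ΔHsub + 1·(ΣIE) + 1/2·D(F2) + 1·EA + U
-616.0 = 1·(+159.3) + 1·(+520.2) + 1/2·(+158.8) + 1·(-328.0) + U
U = -616.0 − (+430.9) = -1046.9 kJ/mol

U = -1046.9 kJ/mol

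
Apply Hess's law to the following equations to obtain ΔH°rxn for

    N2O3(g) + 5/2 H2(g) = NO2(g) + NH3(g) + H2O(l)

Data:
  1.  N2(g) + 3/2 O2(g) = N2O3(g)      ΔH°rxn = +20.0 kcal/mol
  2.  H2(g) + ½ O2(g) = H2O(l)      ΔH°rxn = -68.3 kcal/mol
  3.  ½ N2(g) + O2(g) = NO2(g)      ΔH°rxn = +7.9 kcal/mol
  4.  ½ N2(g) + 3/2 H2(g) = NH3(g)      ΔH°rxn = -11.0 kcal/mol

ΔH°rxn = -91.4 kcal/mol

eq. 1 reversed (reverse to put N2O3(g) on the reactant side): -20.0 kcal/mol
eq. 2 as written (H2O(l) already on the product side): -68.3 kcal/mol
eq. 3 as written (NO2(g) already on the product side): +7.9 kcal/mol
eq. 4 as written (NH3(g) already on the product side): -11.0 kcal/mol
By Hess's law, ΔH°rxn = (-1)·(+20.0) + (1)·(-68.3) + (1)·(+7.9) + (1)·(-11.0) = -91.4 kcal/mol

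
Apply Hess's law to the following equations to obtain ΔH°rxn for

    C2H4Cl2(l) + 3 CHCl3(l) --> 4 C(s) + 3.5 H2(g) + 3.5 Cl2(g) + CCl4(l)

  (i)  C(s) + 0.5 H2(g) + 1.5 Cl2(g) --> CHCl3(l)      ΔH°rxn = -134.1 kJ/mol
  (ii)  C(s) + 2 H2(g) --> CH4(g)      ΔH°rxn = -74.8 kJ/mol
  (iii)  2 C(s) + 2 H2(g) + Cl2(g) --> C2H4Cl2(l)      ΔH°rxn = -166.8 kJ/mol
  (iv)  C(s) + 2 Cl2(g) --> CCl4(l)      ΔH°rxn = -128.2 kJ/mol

(i) reversed and × 3 (reverse to put CHCl3(l) on the reactant side; scale by 3 for the 3 CHCl3(l)): (-3)·(-134.1) = +402.3 kJ/mol
(ii): not needed (CH4(g) appears nowhere else).
(iii) reversed (C2H4Cl2(l) must end up as a reactant): +166.8 kJ/mol
(iv) as written (CCl4(l) already on the product side): -128.2 kJ/mol
Summing the manipulated equations, ΔH°rxn = (-3)·(-134.1) + (-1)·(-166.8) + (1)·(-128.2) = 440.9 kJ/mol

ΔH°rxn = 440.9 kJ/mol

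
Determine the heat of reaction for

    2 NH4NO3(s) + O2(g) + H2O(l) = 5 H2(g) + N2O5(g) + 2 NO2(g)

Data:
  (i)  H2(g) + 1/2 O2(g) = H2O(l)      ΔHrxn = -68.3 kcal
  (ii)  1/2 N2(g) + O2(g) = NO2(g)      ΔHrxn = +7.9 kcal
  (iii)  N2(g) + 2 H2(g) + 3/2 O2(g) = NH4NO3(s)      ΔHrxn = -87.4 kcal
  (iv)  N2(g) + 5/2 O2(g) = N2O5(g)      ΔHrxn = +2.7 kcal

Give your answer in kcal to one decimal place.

ΔHrxn = 261.6 kcal

(i) reversed: +68.3 kcal
(ii) × 2: (2)·(+7.9) = +15.8 kcal
(iii) reversed and × 2: (-2)·(-87.4) = +174.8 kcal
(iv) as written: +2.7 kcal
By Hess's law, ΔHrxn = (+68.3) + (+15.8) + (+174.8) + (+2.7) = 261.6 kcal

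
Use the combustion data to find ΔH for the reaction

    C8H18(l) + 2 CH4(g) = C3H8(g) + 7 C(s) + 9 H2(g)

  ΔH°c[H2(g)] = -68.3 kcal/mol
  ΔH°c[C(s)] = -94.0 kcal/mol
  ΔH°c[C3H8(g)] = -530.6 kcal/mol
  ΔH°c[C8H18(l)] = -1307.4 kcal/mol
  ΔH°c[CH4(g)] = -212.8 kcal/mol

ΔH = 70.3 kcal/mol

With combustion enthalpies, reactants minus products:
= [1·(-1307.4) + 2·(-212.8)] − [1·(-530.6) + 7·(-94.0) + 9·(-68.3)]
= 70.3 kcal/mol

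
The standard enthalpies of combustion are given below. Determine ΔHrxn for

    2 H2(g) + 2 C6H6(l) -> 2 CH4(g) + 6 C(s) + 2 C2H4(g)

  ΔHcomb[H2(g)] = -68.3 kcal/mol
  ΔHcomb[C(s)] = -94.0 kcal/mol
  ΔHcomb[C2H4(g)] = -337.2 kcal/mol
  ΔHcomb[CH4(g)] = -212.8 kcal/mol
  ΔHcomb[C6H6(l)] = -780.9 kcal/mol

ΔHrxn = -34.4 kcal/mol

With combustion enthalpies, reactants minus products:
= [2·(-68.3) + 2·(-780.9)] − [2·(-212.8) + 6·(-94.0) + 2·(-337.2)]
= -34.4 kcal/mol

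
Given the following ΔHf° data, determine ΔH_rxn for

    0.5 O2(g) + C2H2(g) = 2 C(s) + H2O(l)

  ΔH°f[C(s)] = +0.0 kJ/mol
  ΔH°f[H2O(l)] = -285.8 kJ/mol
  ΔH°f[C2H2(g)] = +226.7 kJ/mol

ΔH°rxn = Σ nΔHf°(products) − Σ nΔHf°(reactants).
Products: 2·(+0.0) + 1·(-285.8) = -285.8
Reactants: 1/2·(+0.0) + 1·(+226.7) = +226.7
ΔH_rxn = (-285.8) − (+226.7) = -512.5 kJ/mol

ΔH_rxn = -512.5 kJ/mol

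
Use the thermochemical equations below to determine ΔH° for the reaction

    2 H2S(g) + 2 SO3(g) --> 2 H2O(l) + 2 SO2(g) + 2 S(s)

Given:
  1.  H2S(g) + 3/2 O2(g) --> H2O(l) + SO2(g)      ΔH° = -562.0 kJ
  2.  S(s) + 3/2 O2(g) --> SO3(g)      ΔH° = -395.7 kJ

ΔH° = -332.6 kJ

eq. 1 × 2 (scale by 2 for the 2 H2S(g)): (2)·(-562.0) = -1124.0 kJ
eq. 2 reversed and × 2 (reverse to put SO3(g) on the reactant side; scale by 2 for the 2 SO3(g)): (-2)·(-395.7) = +791.4 kJ
Summing the manipulated equations, ΔH° = (-1124.0) + (+791.4) = -332.6 kJ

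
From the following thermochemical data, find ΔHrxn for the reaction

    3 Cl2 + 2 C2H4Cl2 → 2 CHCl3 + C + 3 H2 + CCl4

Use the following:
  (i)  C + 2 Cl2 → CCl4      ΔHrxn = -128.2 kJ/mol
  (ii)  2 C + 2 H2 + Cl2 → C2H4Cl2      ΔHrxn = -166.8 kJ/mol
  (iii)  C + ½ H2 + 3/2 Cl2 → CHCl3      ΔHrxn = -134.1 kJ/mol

(i) as written (CCl4 already on the product side): -128.2 kJ/mol
(ii) reversed and × 2 (reverse to put C2H4Cl2 on the reactant side; scale by 2 for the 2 C2H4Cl2): (-2)·(-166.8) = +333.6 kJ/mol
(iii) × 2 (scale by 2 for the 2 CHCl3): (2)·(-134.1) = -268.2 kJ/mol
ΔHrxn = (-128.2) + (+333.6) + (-268.2) = -62.8 kJ/mol

ΔHrxn = -62.8 kJ/mol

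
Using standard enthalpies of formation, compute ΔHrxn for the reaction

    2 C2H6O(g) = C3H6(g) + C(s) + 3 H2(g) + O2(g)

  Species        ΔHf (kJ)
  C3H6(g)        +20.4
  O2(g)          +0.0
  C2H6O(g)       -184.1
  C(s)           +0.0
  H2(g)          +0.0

ΔH°rxn = Σ nΔHf°(products) − Σ nΔHf°(reactants).
Products: 1·(+20.4) + 1·(+0.0) + 3·(+0.0) + 1·(+0.0) = +20.4
Reactants: 2·(-184.1) = -368.2
ΔHrxn = (+20.4) − (-368.2) = 388.6 kJ

ΔHrxn = 388.6 kJ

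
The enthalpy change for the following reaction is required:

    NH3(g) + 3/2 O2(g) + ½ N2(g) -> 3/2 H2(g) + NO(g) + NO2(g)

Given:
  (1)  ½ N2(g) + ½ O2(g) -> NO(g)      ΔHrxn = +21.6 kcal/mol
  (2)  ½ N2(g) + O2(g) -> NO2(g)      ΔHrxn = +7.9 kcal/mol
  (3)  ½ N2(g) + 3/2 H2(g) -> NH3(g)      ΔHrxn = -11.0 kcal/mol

(1) as written: +21.6 kcal/mol
(2) as written: +7.9 kcal/mol
(3) reversed: +11.0 kcal/mol
Since enthalpy is a state function, ΔHrxn = (+21.6) + (+7.9) + (+11.0) = 40.5 kcal/mol

ΔHrxn = 40.5 kcal/mol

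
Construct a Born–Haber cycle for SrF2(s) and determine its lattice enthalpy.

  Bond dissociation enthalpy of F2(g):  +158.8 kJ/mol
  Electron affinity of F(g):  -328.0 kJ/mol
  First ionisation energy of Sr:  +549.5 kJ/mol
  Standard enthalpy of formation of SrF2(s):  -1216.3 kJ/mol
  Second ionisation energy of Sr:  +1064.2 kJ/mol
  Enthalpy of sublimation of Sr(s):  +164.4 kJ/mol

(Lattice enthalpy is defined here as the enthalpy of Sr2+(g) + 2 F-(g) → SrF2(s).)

U = -2497.2 kJ/mol

ΔHf° = 1·ΔHsub + 1·(ΣIE) + 1·D(F2) + 2·EA + U
-1216.3 = 1·(+164.4) + 1·(+1613.7) + 1·(+158.8) + 2·(-328.0) + U
U = -1216.3 − (+1280.9) = -2497.2 kJ/mol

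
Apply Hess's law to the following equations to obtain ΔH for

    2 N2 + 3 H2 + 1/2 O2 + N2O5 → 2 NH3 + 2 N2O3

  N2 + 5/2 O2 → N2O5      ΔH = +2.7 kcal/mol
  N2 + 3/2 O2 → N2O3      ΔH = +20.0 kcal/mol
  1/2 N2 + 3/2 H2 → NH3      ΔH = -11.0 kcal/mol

equation 1 reversed (N2O5 must end up as a reactant): -2.7 kcal/mol
equation 2 × 2 (×2 to match 2 N2O3 in the target): (2)·(+20.0) = +40.0 kcal/mol
equation 3 × 2 (×2 to match 2 NH3 in the target): (2)·(-11.0) = -22.0 kcal/mol
Summing the manipulated equations, ΔH = (-2.7) + (+40.0) + (-22.0) = 15.3 kcal/mol

ΔH = 15.3 kcal/mol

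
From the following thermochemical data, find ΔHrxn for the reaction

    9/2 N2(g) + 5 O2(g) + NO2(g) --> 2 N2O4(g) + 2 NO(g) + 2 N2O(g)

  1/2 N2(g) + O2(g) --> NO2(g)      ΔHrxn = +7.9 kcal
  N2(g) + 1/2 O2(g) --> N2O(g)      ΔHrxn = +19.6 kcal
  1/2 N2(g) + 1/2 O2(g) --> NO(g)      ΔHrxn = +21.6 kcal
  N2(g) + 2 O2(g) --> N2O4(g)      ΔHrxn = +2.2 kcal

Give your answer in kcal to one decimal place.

ΔHrxn = 78.9 kcal

equation 1 reversed (NO2(g) must end up as a reactant): -7.9 kcal
equation 2 × 2 (scale by 2 for the 2 N2O(g)): (2)·(+19.6) = +39.2 kcal
equation 3 × 2 (scale by 2 for the 2 NO(g)): (2)·(+21.6) = +43.2 kcal
equation 4 × 2 (×2 to match 2 N2O4(g) in the target): (2)·(+2.2) = +4.4 kcal
Summing the manipulated equations, ΔHrxn = (-1)·(+7.9) + (2)·(+19.6) + (2)·(+21.6) + (2)·(+2.2) = 78.9 kcal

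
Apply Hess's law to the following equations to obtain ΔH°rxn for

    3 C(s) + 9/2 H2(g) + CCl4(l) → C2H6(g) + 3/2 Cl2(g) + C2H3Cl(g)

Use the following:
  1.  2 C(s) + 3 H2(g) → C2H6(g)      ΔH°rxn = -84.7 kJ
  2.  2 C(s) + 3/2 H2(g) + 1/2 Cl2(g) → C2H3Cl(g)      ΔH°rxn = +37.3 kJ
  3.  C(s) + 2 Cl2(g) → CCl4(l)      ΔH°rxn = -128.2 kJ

eq. 1 as written: -84.7 kJ
eq. 2 as written: +37.3 kJ
eq. 3 reversed: +128.2 kJ
ΔH°rxn = (-84.7) + (+37.3) + (+128.2) = 80.8 kJ

ΔH°rxn = 80.8 kJ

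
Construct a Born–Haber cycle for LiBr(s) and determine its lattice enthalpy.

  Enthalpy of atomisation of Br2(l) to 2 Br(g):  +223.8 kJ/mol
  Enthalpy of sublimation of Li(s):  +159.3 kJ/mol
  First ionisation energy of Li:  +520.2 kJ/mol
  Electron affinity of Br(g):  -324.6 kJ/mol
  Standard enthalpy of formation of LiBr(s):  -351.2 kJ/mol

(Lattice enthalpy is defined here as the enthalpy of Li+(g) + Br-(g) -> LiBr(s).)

U = -818.0 kJ/mol

ΔHf° = 1·ΔHsub + 1·(ΣIE) + 1/2·D(Br2) + 1·EA + U
-351.2 = 1·(+159.3) + 1·(+520.2) + 1/2·(+223.8) + 1·(-324.6) + U
U = -351.2 − (+466.8) = -818.0 kJ/mol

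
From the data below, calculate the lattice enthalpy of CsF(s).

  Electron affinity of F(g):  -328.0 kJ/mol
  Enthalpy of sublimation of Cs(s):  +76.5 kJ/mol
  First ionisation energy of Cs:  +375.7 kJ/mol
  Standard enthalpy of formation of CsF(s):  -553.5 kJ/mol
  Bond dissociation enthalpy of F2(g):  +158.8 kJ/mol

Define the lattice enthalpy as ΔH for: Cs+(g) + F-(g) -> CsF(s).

ΔHf° = 1·ΔHsub + 1·(ΣIE) + 1/2·D(F2) + 1·EA + U
-553.5 = 1·(+76.5) + 1·(+375.7) + 1/2·(+158.8) + 1·(-328.0) + U
U = -553.5 − (+203.6) = -757.1 kJ/mol

U = -757.1 kJ/mol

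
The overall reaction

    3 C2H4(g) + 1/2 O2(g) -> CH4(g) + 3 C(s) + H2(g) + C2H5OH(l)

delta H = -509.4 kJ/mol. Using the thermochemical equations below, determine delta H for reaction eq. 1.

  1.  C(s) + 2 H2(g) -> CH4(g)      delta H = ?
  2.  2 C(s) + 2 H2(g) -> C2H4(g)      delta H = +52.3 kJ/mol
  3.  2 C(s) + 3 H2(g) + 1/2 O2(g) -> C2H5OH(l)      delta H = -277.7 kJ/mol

eq. 1 as written (CH4(g) already on the product side): contributes x
eq. 2 reversed and × 3 (reverse to put C2H4(g) on the reactant side; scale by 3 for the 3 C2H4(g)): (-3)·(+52.3) = -156.9 kJ/mol
eq. 3 as written (C2H5OH(l) already on the product side): -277.7 kJ/mol
-509.4 = (-156.9) + (-277.7) + x
x = (-509.4 − (-434.6)) / (1) = -74.8 kJ/mol

delta H = -74.8 kJ/mol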